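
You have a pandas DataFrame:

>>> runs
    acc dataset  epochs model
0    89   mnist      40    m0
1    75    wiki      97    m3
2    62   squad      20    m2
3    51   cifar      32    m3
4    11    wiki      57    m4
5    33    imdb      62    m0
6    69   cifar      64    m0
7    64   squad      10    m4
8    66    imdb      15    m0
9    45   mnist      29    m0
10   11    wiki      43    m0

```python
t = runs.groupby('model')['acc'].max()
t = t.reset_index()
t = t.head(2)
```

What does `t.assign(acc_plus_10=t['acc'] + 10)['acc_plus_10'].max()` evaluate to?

group by model, max of acc:
model
m0    89
m2    62
m3    75
m4    64
Name: acc, dtype: int64
reset_index():
  model  acc
0    m0   89
1    m2   62
2    m3   75
3    m4   64
take first 2 rows:
  model  acc
0    m0   89
1    m2   62
add column acc_plus_10 = t['acc'] + 10:
  model  acc  acc_plus_10
0    m0   89           99
1    m2   62           72
Hence 99.

99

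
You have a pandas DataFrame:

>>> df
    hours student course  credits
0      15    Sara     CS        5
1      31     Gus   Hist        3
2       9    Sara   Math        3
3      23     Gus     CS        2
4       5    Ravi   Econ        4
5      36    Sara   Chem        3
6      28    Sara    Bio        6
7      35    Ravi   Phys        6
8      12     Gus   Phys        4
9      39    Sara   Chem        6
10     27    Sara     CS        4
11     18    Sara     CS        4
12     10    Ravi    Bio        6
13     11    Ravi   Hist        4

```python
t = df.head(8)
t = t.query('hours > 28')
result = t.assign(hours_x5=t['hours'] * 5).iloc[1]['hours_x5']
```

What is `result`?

180

take first 8 rows:
   hours student course  credits
0     15    Sara     CS        5
1     31     Gus   Hist        3
2      9    Sara   Math        3
3     23     Gus     CS        2
4      5    Ravi   Econ        4
5     36    Sara   Chem        3
6     28    Sara    Bio        6
7     35    Ravi   Phys        6
filter rows where hours > 28:
   hours student course  credits
1     31     Gus   Hist        3
5     36    Sara   Chem        3
7     35    Ravi   Phys        6
add column hours_x5 = t['hours'] * 5:
   hours student course  credits  hours_x5
1     31     Gus   Hist        3       155
5     36    Sara   Chem        3       180
7     35    Ravi   Phys        6       175
So iloc[1]['hours_x5'] = 180.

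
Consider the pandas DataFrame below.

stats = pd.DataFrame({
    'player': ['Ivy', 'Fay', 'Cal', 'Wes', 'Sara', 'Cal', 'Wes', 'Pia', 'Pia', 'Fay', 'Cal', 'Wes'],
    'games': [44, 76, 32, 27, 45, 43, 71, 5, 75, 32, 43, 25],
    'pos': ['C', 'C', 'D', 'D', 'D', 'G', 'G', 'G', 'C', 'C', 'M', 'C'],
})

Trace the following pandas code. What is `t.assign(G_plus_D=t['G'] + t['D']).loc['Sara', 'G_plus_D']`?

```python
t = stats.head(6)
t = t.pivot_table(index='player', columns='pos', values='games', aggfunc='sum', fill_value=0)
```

45

take first 6 rows:
  player  games pos
0    Ivy     44   C
1    Fay     76   C
2    Cal     32   D
3    Wes     27   D
4   Sara     45   D
5    Cal     43   G
pivot: rows=player, cols=pos, sum(games):
pos      C   D   G
player            
Cal      0  32  43
Fay     76   0   0
Ivy     44   0   0
Sara     0  45   0
Wes      0  27   0
add column G_plus_D = t['G'] + t['D']:
pos      C   D   G  G_plus_D
player                      
Cal      0  32  43        75
Fay     76   0   0         0
Ivy     44   0   0         0
Sara     0  45   0        45
Wes      0  27   0        27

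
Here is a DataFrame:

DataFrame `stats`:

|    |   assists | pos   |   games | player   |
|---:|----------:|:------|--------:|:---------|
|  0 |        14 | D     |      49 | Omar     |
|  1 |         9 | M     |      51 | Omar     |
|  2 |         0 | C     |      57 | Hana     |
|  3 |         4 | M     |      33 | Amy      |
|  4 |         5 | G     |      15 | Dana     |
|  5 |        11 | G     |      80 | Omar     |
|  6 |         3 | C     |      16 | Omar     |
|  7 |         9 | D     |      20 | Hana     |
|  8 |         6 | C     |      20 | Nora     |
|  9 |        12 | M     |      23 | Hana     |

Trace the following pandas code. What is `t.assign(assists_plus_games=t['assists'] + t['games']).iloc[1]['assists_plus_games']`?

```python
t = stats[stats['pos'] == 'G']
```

filter rows where pos == 'G':
   assists pos  games player
4        5   G     15   Dana
5       11   G     80   Omar
add column assists_plus_games = t['assists'] + t['games']:
   assists pos  games player  assists_plus_games
4        5   G     15   Dana                  20
5       11   G     80   Omar                  91
Taking the value at position 1, column 'assists_plus_games' gives 91.

91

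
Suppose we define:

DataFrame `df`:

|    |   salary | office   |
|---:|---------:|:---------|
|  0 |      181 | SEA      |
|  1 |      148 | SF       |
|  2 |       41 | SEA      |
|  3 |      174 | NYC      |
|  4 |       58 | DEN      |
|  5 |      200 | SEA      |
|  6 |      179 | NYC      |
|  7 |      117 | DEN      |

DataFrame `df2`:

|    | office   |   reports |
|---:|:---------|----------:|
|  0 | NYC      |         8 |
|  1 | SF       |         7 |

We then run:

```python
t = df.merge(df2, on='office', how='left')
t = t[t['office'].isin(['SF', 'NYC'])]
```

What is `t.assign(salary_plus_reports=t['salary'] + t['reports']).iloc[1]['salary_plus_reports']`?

merge on 'office' (how='left') → 8 rows:
   salary office  reports
0     181    SEA      NaN
1     148     SF      7.0
2      41    SEA      NaN
3     174    NYC      8.0
4      58    DEN      NaN
5     200    SEA      NaN
6     179    NYC      8.0
7     117    DEN      NaN
filter rows where office in ['SF', 'NYC']:
   salary office  reports
1     148     SF      7.0
3     174    NYC      8.0
6     179    NYC      8.0
add column salary_plus_reports = t['salary'] + t['reports']:
   salary office  reports  salary_plus_reports
1     148     SF      7.0                155.0
3     174    NYC      8.0                182.0
6     179    NYC      8.0                187.0
The value at position 1, column 'salary_plus_reports' is 182.0.

182.0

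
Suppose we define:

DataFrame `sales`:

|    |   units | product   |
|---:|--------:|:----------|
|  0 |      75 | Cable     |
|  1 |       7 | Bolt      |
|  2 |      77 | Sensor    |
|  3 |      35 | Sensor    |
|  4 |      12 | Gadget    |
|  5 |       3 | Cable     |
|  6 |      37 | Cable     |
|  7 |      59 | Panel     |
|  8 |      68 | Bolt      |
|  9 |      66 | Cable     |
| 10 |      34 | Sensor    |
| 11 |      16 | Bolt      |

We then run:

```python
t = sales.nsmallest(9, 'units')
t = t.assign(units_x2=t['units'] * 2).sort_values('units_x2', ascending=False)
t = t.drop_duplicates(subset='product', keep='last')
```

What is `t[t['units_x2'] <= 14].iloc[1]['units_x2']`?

take 9 rows with smallest units:
    units product
5       3   Cable
1       7    Bolt
4      12  Gadget
11     16    Bolt
10     34  Sensor
3      35  Sensor
6      37   Cable
7      59   Panel
9      66   Cable
add column units_x2 = t['units'] * 2:
    units product  units_x2
5       3   Cable         6
1       7    Bolt        14
4      12  Gadget        24
11     16    Bolt        32
10     34  Sensor        68
3      35  Sensor        70
6      37   Cable        74
7      59   Panel       118
9      66   Cable       132
sort by units_x2 descending:
    units product  units_x2
9      66   Cable       132
7      59   Panel       118
6      37   Cable        74
3      35  Sensor        70
10     34  Sensor        68
11     16    Bolt        32
4      12  Gadget        24
1       7    Bolt        14
5       3   Cable         6
drop duplicate product (keep=last):
    units product  units_x2
7      59   Panel       118
10     34  Sensor        68
4      12  Gadget        24
1       7    Bolt        14
5       3   Cable         6
filter rows where units_x2 <= 14:
   units product  units_x2
1      7    Bolt        14
5      3   Cable         6
The value at position 1, column 'units_x2' is 6.

6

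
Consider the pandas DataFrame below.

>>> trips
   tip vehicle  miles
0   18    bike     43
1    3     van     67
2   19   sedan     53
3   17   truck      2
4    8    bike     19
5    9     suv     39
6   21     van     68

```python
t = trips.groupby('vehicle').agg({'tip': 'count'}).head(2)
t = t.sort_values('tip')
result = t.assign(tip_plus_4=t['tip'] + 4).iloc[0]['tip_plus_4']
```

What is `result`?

group by vehicle, count of tip:
         tip
vehicle     
bike       2
sedan      1
suv        1
truck      1
van        2
take first 2 rows:
         tip
vehicle     
bike       2
sedan      1
sort by tip:
         tip
vehicle     
sedan      1
bike       2
add column tip_plus_4 = t['tip'] + 4:
         tip  tip_plus_4
vehicle                 
sedan      1           5
bike       2           6
Finally, value at position 0, column 'tip_plus_4' = 5.

5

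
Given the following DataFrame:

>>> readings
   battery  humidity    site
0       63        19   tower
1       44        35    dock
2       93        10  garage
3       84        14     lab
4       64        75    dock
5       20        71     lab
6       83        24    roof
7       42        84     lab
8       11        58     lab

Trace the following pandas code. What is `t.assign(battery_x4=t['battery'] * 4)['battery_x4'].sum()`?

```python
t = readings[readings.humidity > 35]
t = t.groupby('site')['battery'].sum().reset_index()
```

548

filter rows where humidity > 35:
   battery  humidity  site
4       64        75  dock
5       20        71   lab
7       42        84   lab
8       11        58   lab
group by site, sum of battery:
site
dock    64
lab     73
Name: battery, dtype: int64
reset_index():
   site  battery
0  dock       64
1   lab       73
add column battery_x4 = t['battery'] * 4:
   site  battery  battery_x4
0  dock       64         256
1   lab       73         292
Reading off the sum of column 'battery_x4', we get 548.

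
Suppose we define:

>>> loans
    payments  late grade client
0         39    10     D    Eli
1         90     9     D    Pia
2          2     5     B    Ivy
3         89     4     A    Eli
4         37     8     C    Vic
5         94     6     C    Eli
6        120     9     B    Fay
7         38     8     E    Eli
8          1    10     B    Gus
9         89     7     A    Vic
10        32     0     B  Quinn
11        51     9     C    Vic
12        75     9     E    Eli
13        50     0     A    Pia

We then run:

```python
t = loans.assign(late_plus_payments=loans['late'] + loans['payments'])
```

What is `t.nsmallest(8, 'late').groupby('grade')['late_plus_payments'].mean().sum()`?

217.666666667

add column late_plus_payments = loans['late'] + loans['payments']:
    payments  late grade client  late_plus_payments
0         39    10     D    Eli                  49
1         90     9     D    Pia                  99
2          2     5     B    Ivy                   7
3         89     4     A    Eli                  93
4         37     8     C    Vic                  45
5         94     6     C    Eli                 100
6        120     9     B    Fay                 129
7         38     8     E    Eli                  46
8          1    10     B    Gus                  11
9         89     7     A    Vic                  96
10        32     0     B  Quinn                  32
11        51     9     C    Vic                  60
12        75     9     E    Eli                  84
13        50     0     A    Pia                  50
take 8 rows with smallest late:
    payments  late grade client  late_plus_payments
10        32     0     B  Quinn                  32
13        50     0     A    Pia                  50
3         89     4     A    Eli                  93
2          2     5     B    Ivy                   7
5         94     6     C    Eli                 100
9         89     7     A    Vic                  96
4         37     8     C    Vic                  45
7         38     8     E    Eli                  46
group by grade, mean of late_plus_payments:
grade
A    79.666667
B    19.500000
C    72.500000
E    46.000000
Name: late_plus_payments, dtype: float64
Then the sum of the resulting series: 217.666666667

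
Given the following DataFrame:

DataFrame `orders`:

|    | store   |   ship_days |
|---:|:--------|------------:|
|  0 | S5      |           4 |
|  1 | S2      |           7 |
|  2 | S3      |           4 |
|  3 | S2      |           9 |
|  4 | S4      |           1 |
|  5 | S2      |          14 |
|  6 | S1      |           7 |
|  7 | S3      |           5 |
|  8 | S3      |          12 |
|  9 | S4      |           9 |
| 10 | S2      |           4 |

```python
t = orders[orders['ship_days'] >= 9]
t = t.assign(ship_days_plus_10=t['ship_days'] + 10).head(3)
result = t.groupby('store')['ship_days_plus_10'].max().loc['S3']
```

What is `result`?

22

filter rows where ship_days >= 9:
  store  ship_days
3    S2          9
5    S2         14
8    S3         12
9    S4          9
add column ship_days_plus_10 = t['ship_days'] + 10:
  store  ship_days  ship_days_plus_10
3    S2          9                 19
5    S2         14                 24
8    S3         12                 22
9    S4          9                 19
take first 3 rows:
  store  ship_days  ship_days_plus_10
3    S2          9                 19
5    S2         14                 24
8    S3         12                 22
group by store, max of ship_days_plus_10:
store
S2    24
S3    22
Name: ship_days_plus_10, dtype: int64
Taking the value at index 'S3' gives 22.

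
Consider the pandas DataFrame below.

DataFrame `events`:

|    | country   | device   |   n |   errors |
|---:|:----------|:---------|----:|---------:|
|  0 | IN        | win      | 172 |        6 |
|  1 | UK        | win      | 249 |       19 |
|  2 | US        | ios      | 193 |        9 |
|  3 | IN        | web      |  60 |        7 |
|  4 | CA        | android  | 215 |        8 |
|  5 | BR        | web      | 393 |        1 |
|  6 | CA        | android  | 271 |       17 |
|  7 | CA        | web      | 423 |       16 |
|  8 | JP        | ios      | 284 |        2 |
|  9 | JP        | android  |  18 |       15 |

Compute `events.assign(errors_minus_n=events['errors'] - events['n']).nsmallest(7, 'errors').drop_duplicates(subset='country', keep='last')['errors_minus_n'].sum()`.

-839

add column errors_minus_n = events['errors'] - events['n']:
  country   device    n  errors  errors_minus_n
0      IN      win  172       6            -166
1      UK      win  249      19            -230
2      US      ios  193       9            -184
3      IN      web   60       7             -53
4      CA  android  215       8            -207
5      BR      web  393       1            -392
6      CA  android  271      17            -254
7      CA      web  423      16            -407
8      JP      ios  284       2            -282
9      JP  android   18      15              -3
take 7 rows with smallest errors:
  country   device    n  errors  errors_minus_n
5      BR      web  393       1            -392
8      JP      ios  284       2            -282
0      IN      win  172       6            -166
3      IN      web   60       7             -53
4      CA  android  215       8            -207
2      US      ios  193       9            -184
9      JP  android   18      15              -3
drop duplicate country (keep=last):
  country   device    n  errors  errors_minus_n
5      BR      web  393       1            -392
3      IN      web   60       7             -53
4      CA  android  215       8            -207
2      US      ios  193       9            -184
9      JP  android   18      15              -3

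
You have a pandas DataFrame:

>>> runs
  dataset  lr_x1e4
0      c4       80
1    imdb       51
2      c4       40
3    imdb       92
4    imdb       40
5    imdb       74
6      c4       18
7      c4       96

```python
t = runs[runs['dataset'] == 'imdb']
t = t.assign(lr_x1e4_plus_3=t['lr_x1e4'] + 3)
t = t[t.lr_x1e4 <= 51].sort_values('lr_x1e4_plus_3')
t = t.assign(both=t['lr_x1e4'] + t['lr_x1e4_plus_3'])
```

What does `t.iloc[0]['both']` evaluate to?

83

filter rows where dataset == 'imdb':
  dataset  lr_x1e4
1    imdb       51
3    imdb       92
4    imdb       40
5    imdb       74
add column lr_x1e4_plus_3 = t['lr_x1e4'] + 3:
  dataset  lr_x1e4  lr_x1e4_plus_3
1    imdb       51              54
3    imdb       92              95
4    imdb       40              43
5    imdb       74              77
filter rows where lr_x1e4 <= 51:
  dataset  lr_x1e4  lr_x1e4_plus_3
1    imdb       51              54
4    imdb       40              43
sort by lr_x1e4_plus_3:
  dataset  lr_x1e4  lr_x1e4_plus_3
4    imdb       40              43
1    imdb       51              54
add column both = t['lr_x1e4'] + t['lr_x1e4_plus_3']:
  dataset  lr_x1e4  lr_x1e4_plus_3  both
4    imdb       40              43    83
1    imdb       51              54   105
Finally, value at position 0, column 'both' = 83.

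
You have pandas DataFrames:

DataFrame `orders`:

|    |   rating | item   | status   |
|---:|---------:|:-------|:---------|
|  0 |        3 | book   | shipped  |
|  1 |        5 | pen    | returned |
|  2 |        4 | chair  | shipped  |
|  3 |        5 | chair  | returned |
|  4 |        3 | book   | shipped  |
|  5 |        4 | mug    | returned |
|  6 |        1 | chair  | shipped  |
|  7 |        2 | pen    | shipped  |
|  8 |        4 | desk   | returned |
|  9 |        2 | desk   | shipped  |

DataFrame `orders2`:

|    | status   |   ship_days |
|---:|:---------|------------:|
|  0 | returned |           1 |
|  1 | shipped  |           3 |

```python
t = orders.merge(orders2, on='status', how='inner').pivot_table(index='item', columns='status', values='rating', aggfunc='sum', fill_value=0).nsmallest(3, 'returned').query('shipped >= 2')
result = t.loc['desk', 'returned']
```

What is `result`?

merge on 'status' (how='inner') → 10 rows:
   rating   item    status  ship_days
0       3   book   shipped          3
1       5    pen  returned          1
2       4  chair   shipped          3
3       5  chair  returned          1
4       3   book   shipped          3
5       4    mug  returned          1
6       1  chair   shipped          3
7       2    pen   shipped          3
8       4   desk  returned          1
9       2   desk   shipped          3
pivot: rows=item, cols=status, sum(rating):
status  returned  shipped
item                     
book           0        6
chair          5        5
desk           4        2
mug            4        0
pen            5        2
take 3 rows with smallest returned:
status  returned  shipped
item                     
book           0        6
desk           4        2
mug            4        0
filter rows where shipped >= 2:
status  returned  shipped
item                     
book           0        6
desk           4        2
So loc['desk', 'returned'] = 4.

4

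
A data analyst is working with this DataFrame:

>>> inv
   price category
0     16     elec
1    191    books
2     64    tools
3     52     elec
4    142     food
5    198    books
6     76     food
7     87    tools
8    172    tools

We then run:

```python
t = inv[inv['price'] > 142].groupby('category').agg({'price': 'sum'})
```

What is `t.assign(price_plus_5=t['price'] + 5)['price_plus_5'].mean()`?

285.5

filter rows where price > 142:
   price category
1    191    books
5    198    books
8    172    tools
group by category, sum of price:
          price
category       
books       389
tools       172
add column price_plus_5 = t['price'] + 5:
          price  price_plus_5
category                     
books       389           394
tools       172           177
mean of column 'price_plus_5' → 285.5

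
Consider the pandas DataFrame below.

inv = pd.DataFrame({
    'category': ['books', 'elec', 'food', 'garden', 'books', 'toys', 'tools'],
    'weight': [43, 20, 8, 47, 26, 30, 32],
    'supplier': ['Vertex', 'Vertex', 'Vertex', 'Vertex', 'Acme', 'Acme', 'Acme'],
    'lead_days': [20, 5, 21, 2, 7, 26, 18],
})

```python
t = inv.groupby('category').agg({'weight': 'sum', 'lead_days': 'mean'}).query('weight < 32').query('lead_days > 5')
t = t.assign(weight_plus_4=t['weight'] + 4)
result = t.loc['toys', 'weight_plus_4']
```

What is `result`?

34

group by category: sum(weight), mean(lead_days):
          weight  lead_days
category                   
books         69       13.5
elec          20        5.0
food           8       21.0
garden        47        2.0
tools         32       18.0
toys          30       26.0
filter rows where weight < 32:
          weight  lead_days
category                   
elec          20        5.0
food           8       21.0
toys          30       26.0
filter rows where lead_days > 5:
          weight  lead_days
category                   
food           8       21.0
toys          30       26.0
add column weight_plus_4 = t['weight'] + 4:
          weight  lead_days  weight_plus_4
category                                  
food           8       21.0             12
toys          30       26.0             34
value at row 'toys', column 'weight_plus_4' → 34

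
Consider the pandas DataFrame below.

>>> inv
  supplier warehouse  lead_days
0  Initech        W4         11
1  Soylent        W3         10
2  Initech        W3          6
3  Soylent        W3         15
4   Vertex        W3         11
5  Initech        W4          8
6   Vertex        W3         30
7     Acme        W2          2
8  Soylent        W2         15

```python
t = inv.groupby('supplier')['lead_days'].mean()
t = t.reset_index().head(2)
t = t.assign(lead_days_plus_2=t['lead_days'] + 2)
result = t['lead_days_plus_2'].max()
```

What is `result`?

10.3333333333

group by supplier, mean of lead_days:
supplier
Acme        2.000000
Initech     8.333333
Soylent    13.333333
Vertex     20.500000
Name: lead_days, dtype: float64
reset_index():
  supplier  lead_days
0     Acme   2.000000
1  Initech   8.333333
2  Soylent  13.333333
3   Vertex  20.500000
take first 2 rows:
  supplier  lead_days
0     Acme   2.000000
1  Initech   8.333333
add column lead_days_plus_2 = t['lead_days'] + 2:
  supplier  lead_days  lead_days_plus_2
0     Acme   2.000000          4.000000
1  Initech   8.333333         10.333333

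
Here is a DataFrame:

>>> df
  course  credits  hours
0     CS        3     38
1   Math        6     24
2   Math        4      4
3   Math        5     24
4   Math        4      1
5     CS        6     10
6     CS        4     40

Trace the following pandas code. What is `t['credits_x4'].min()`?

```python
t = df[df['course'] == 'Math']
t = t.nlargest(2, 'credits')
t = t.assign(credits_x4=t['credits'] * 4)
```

filter rows where course == 'Math':
  course  credits  hours
1   Math        6     24
2   Math        4      4
3   Math        5     24
4   Math        4      1
take 2 rows with largest credits:
  course  credits  hours
1   Math        6     24
3   Math        5     24
add column credits_x4 = t['credits'] * 4:
  course  credits  hours  credits_x4
1   Math        6     24          24
3   Math        5     24          20
The min of column 'credits_x4' is 20.

20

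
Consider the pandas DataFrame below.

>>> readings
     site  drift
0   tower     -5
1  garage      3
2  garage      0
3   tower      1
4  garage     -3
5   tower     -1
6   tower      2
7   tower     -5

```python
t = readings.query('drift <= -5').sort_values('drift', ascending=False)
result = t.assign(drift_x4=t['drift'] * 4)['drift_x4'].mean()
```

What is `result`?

filter rows where drift <= -5:
    site  drift
0  tower     -5
7  tower     -5
sort by drift descending:
    site  drift
0  tower     -5
7  tower     -5
add column drift_x4 = t['drift'] * 4:
    site  drift  drift_x4
0  tower     -5       -20
7  tower     -5       -20
Reading off the mean of column 'drift_x4', we get -20.0.

-20.0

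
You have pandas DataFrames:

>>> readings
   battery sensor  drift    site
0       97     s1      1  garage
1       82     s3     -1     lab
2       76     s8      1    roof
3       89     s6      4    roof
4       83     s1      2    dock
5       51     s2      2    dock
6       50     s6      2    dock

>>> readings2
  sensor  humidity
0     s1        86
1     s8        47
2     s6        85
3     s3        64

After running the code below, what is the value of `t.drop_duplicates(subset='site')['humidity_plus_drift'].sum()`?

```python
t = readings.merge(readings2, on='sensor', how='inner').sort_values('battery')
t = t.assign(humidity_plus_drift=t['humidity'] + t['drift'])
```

merge on 'sensor' (how='inner') → 6 rows:
   battery sensor  drift    site  humidity
0       97     s1      1  garage        86
1       82     s3     -1     lab        64
2       76     s8      1    roof        47
3       89     s6      4    roof        85
4       83     s1      2    dock        86
5       50     s6      2    dock        85
sort by battery:
   battery sensor  drift    site  humidity
5       50     s6      2    dock        85
2       76     s8      1    roof        47
1       82     s3     -1     lab        64
4       83     s1      2    dock        86
3       89     s6      4    roof        85
0       97     s1      1  garage        86
add column humidity_plus_drift = t['humidity'] + t['drift']:
   battery sensor  drift    site  humidity  humidity_plus_drift
5       50     s6      2    dock        85                   87
2       76     s8      1    roof        47                   48
1       82     s3     -1     lab        64                   63
4       83     s1      2    dock        86                   88
3       89     s6      4    roof        85                   89
0       97     s1      1  garage        86                   87
drop duplicate site (keep=first):
   battery sensor  drift    site  humidity  humidity_plus_drift
5       50     s6      2    dock        85                   87
2       76     s8      1    roof        47                   48
1       82     s3     -1     lab        64                   63
0       97     s1      1  garage        86                   87
Hence 285.

285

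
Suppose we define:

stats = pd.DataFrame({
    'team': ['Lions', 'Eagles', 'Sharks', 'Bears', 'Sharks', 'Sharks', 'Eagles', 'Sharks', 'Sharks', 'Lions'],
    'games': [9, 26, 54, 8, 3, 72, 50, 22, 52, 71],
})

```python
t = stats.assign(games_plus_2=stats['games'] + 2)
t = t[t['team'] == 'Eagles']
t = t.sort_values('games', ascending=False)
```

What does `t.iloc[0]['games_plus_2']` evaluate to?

add column games_plus_2 = stats['games'] + 2:
     team  games  games_plus_2
0   Lions      9            11
1  Eagles     26            28
2  Sharks     54            56
3   Bears      8            10
4  Sharks      3             5
5  Sharks     72            74
6  Eagles     50            52
7  Sharks     22            24
8  Sharks     52            54
9   Lions     71            73
filter rows where team == 'Eagles':
     team  games  games_plus_2
1  Eagles     26            28
6  Eagles     50            52
sort by games descending:
     team  games  games_plus_2
6  Eagles     50            52
1  Eagles     26            28
value at position 0, column 'games_plus_2' → 52

52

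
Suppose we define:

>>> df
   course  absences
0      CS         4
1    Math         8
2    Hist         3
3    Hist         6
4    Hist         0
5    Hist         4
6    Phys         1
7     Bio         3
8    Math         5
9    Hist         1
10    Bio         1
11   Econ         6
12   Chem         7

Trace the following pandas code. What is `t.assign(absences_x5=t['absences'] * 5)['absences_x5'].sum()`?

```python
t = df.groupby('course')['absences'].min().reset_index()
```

group by course, min of absences:
course
Bio     1
CS      4
Chem    7
Econ    6
Hist    0
Math    5
Phys    1
Name: absences, dtype: int64
reset_index():
  course  absences
0    Bio         1
1     CS         4
2   Chem         7
3   Econ         6
4   Hist         0
5   Math         5
6   Phys         1
add column absences_x5 = t['absences'] * 5:
  course  absences  absences_x5
0    Bio         1            5
1     CS         4           20
2   Chem         7           35
3   Econ         6           30
4   Hist         0            0
5   Math         5           25
6   Phys         1            5

120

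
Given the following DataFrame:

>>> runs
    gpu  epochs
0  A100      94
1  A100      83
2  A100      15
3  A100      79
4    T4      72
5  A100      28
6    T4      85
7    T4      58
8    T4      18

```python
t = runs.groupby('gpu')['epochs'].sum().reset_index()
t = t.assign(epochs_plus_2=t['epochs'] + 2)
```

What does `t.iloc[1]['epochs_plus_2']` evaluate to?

235

group by gpu, sum of epochs:
gpu
A100    299
T4      233
Name: epochs, dtype: int64
reset_index():
    gpu  epochs
0  A100     299
1    T4     233
add column epochs_plus_2 = t['epochs'] + 2:
    gpu  epochs  epochs_plus_2
0  A100     299            301
1    T4     233            235
Then the value at position 1, column 'epochs_plus_2': 235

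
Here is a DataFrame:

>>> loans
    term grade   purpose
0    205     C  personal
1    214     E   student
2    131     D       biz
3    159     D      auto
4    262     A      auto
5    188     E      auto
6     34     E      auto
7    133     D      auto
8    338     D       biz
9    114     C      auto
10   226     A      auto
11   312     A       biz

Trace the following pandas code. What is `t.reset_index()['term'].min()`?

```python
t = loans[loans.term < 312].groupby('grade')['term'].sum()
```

filter rows where term < 312:
    term grade   purpose
0    205     C  personal
1    214     E   student
2    131     D       biz
3    159     D      auto
4    262     A      auto
5    188     E      auto
6     34     E      auto
7    133     D      auto
9    114     C      auto
10   226     A      auto
group by grade, sum of term:
grade
A    488
C    319
D    423
E    436
Name: term, dtype: int64
reset_index():
  grade  term
0     A   488
1     C   319
2     D   423
3     E   436
Finally, min of column 'term' = 319.

319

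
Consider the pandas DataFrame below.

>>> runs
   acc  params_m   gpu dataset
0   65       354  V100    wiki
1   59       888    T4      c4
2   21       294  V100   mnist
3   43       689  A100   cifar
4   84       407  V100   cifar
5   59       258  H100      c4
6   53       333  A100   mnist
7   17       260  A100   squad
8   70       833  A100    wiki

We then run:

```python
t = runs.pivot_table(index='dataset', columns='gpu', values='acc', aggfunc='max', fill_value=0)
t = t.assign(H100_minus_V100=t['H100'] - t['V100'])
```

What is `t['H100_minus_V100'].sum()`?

-111

pivot: rows=dataset, cols=gpu, max(acc):
gpu      A100  H100  T4  V100
dataset                      
c4          0    59  59     0
cifar      43     0   0    84
mnist      53     0   0    21
squad      17     0   0     0
wiki       70     0   0    65
add column H100_minus_V100 = t['H100'] - t['V100']:
gpu      A100  H100  T4  V100  H100_minus_V100
dataset                                       
c4          0    59  59     0               59
cifar      43     0   0    84              -84
mnist      53     0   0    21              -21
squad      17     0   0     0                0
wiki       70     0   0    65              -65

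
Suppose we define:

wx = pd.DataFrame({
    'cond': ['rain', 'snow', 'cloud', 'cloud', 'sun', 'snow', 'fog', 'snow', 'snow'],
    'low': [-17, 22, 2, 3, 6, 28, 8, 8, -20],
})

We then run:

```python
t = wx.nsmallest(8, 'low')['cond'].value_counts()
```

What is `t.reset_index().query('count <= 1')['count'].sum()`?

take 8 rows with smallest low:
    cond  low
8   snow  -20
0   rain  -17
2  cloud    2
3  cloud    3
4    sun    6
6    fog    8
7   snow    8
1   snow   22
value_counts of cond:
cond
snow     3
cloud    2
rain     1
sun      1
fog      1
Name: count, dtype: int64
reset_index():
    cond  count
0   snow      3
1  cloud      2
2   rain      1
3    sun      1
4    fog      1
filter rows where count <= 1:
   cond  count
2  rain      1
3   sun      1
4   fog      1

3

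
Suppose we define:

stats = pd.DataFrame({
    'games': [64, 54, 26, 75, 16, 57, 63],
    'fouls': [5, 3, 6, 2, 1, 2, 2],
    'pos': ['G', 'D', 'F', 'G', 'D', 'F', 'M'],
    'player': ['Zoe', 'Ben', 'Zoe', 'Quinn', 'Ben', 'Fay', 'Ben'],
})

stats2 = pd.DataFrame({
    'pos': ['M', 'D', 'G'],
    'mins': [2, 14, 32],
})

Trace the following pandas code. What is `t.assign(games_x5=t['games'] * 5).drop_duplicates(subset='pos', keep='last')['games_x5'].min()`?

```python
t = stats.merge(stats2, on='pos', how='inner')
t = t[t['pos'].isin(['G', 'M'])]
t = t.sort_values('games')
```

merge on 'pos' (how='inner') → 5 rows:
   games  fouls pos player  mins
0     64      5   G    Zoe    32
1     54      3   D    Ben    14
2     75      2   G  Quinn    32
3     16      1   D    Ben    14
4     63      2   M    Ben     2
filter rows where pos in ['G', 'M']:
   games  fouls pos player  mins
0     64      5   G    Zoe    32
2     75      2   G  Quinn    32
4     63      2   M    Ben     2
sort by games:
   games  fouls pos player  mins
4     63      2   M    Ben     2
0     64      5   G    Zoe    32
2     75      2   G  Quinn    32
add column games_x5 = t['games'] * 5:
   games  fouls pos player  mins  games_x5
4     63      2   M    Ben     2       315
0     64      5   G    Zoe    32       320
2     75      2   G  Quinn    32       375
drop duplicate pos (keep=last):
   games  fouls pos player  mins  games_x5
4     63      2   M    Ben     2       315
2     75      2   G  Quinn    32       375
So min() = 315.

315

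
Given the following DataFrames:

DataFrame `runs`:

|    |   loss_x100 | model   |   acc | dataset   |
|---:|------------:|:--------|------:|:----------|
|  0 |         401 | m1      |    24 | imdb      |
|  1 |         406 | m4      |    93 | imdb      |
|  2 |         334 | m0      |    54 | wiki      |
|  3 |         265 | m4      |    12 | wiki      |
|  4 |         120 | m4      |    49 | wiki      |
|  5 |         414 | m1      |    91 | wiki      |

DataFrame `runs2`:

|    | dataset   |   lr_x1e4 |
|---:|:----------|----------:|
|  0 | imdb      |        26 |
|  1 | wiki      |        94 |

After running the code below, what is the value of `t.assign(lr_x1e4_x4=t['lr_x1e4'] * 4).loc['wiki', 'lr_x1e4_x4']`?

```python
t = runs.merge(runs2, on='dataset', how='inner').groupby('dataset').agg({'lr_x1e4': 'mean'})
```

merge on 'dataset' (how='inner') → 6 rows:
   loss_x100 model  acc dataset  lr_x1e4
0        401    m1   24    imdb       26
1        406    m4   93    imdb       26
2        334    m0   54    wiki       94
3        265    m4   12    wiki       94
4        120    m4   49    wiki       94
5        414    m1   91    wiki       94
group by dataset, mean of lr_x1e4:
         lr_x1e4
dataset         
imdb        26.0
wiki        94.0
add column lr_x1e4_x4 = t['lr_x1e4'] * 4:
         lr_x1e4  lr_x1e4_x4
dataset                     
imdb        26.0       104.0
wiki        94.0       376.0
So loc['wiki', 'lr_x1e4_x4'] = 376.0.

376.0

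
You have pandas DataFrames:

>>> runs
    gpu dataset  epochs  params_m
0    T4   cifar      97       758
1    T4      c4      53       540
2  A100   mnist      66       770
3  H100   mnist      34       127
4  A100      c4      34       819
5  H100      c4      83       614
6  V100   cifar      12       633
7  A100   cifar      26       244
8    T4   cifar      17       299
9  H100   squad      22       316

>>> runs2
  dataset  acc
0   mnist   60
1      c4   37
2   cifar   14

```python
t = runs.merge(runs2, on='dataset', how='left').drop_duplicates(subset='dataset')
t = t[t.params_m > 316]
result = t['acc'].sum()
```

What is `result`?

merge on 'dataset' (how='left') → 10 rows:
    gpu dataset  epochs  params_m   acc
0    T4   cifar      97       758  14.0
1    T4      c4      53       540  37.0
2  A100   mnist      66       770  60.0
3  H100   mnist      34       127  60.0
4  A100      c4      34       819  37.0
5  H100      c4      83       614  37.0
6  V100   cifar      12       633  14.0
7  A100   cifar      26       244  14.0
8    T4   cifar      17       299  14.0
9  H100   squad      22       316   NaN
drop duplicate dataset (keep=first):
    gpu dataset  epochs  params_m   acc
0    T4   cifar      97       758  14.0
1    T4      c4      53       540  37.0
2  A100   mnist      66       770  60.0
9  H100   squad      22       316   NaN
filter rows where params_m > 316:
    gpu dataset  epochs  params_m   acc
0    T4   cifar      97       758  14.0
1    T4      c4      53       540  37.0
2  A100   mnist      66       770  60.0
Finally, sum of column 'acc' = 111.0.

111.0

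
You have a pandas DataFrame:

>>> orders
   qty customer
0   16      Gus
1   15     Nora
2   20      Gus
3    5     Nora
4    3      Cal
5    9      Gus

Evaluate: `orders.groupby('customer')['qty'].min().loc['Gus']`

9

group by customer, min of qty:
customer
Cal     3
Gus     9
Nora    5
Name: qty, dtype: int64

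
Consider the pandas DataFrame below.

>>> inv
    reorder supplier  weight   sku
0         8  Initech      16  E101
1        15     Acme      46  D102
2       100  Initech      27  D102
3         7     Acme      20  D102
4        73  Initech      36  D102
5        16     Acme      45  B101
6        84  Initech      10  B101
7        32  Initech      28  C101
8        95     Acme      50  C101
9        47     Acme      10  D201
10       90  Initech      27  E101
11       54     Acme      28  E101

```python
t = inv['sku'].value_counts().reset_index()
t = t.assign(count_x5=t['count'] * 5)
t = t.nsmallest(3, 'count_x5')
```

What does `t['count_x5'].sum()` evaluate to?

value_counts of sku:
sku
D102    4
E101    3
B101    2
C101    2
D201    1
Name: count, dtype: int64
reset_index():
    sku  count
0  D102      4
1  E101      3
2  B101      2
3  C101      2
4  D201      1
add column count_x5 = t['count'] * 5:
    sku  count  count_x5
0  D102      4        20
1  E101      3        15
2  B101      2        10
3  C101      2        10
4  D201      1         5
take 3 rows with smallest count_x5:
    sku  count  count_x5
4  D201      1         5
2  B101      2        10
3  C101      2        10
Reading off the sum of column 'count_x5', we get 25.

25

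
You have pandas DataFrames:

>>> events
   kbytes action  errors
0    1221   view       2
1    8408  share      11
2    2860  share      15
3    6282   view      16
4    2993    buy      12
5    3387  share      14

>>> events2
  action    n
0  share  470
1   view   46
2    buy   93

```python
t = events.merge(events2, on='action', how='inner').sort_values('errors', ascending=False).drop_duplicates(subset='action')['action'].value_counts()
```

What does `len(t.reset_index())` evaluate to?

merge on 'action' (how='inner') → 6 rows:
   kbytes action  errors    n
0    1221   view       2   46
1    8408  share      11  470
2    2860  share      15  470
3    6282   view      16   46
4    2993    buy      12   93
5    3387  share      14  470
sort by errors descending:
   kbytes action  errors    n
3    6282   view      16   46
2    2860  share      15  470
5    3387  share      14  470
4    2993    buy      12   93
1    8408  share      11  470
0    1221   view       2   46
drop duplicate action (keep=first):
   kbytes action  errors    n
3    6282   view      16   46
2    2860  share      15  470
4    2993    buy      12   93
value_counts of action:
action
view     1
share    1
buy      1
Name: count, dtype: int64
reset_index():
  action  count
0   view      1
1  share      1
2    buy      1
Finally, number of rows = 3.

3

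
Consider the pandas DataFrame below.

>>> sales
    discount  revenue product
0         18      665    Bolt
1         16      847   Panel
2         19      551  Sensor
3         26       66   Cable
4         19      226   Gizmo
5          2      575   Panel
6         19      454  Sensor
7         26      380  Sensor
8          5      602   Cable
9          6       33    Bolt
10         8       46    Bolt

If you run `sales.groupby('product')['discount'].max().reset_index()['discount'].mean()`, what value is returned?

21.0

group by product, max of discount:
product
Bolt      18
Cable     26
Gizmo     19
Panel     16
Sensor    26
Name: discount, dtype: int64
reset_index():
  product  discount
0    Bolt        18
1   Cable        26
2   Gizmo        19
3   Panel        16
4  Sensor        26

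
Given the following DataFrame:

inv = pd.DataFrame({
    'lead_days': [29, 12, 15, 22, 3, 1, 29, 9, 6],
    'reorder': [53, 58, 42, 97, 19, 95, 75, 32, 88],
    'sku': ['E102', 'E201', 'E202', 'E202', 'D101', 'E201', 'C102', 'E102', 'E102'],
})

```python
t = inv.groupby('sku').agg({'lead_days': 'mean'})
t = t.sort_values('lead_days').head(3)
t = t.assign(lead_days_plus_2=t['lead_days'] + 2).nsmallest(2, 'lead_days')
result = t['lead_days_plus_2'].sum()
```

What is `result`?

group by sku, mean of lead_days:
      lead_days
sku            
C102  29.000000
D101   3.000000
E102  14.666667
E201   6.500000
E202  18.500000
sort by lead_days:
      lead_days
sku            
D101   3.000000
E201   6.500000
E102  14.666667
E202  18.500000
C102  29.000000
take first 3 rows:
      lead_days
sku            
D101   3.000000
E201   6.500000
E102  14.666667
add column lead_days_plus_2 = t['lead_days'] + 2:
      lead_days  lead_days_plus_2
sku                              
D101   3.000000          5.000000
E201   6.500000          8.500000
E102  14.666667         16.666667
take 2 rows with smallest lead_days:
      lead_days  lead_days_plus_2
sku                              
D101        3.0               5.0
E201        6.5               8.5

13.5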